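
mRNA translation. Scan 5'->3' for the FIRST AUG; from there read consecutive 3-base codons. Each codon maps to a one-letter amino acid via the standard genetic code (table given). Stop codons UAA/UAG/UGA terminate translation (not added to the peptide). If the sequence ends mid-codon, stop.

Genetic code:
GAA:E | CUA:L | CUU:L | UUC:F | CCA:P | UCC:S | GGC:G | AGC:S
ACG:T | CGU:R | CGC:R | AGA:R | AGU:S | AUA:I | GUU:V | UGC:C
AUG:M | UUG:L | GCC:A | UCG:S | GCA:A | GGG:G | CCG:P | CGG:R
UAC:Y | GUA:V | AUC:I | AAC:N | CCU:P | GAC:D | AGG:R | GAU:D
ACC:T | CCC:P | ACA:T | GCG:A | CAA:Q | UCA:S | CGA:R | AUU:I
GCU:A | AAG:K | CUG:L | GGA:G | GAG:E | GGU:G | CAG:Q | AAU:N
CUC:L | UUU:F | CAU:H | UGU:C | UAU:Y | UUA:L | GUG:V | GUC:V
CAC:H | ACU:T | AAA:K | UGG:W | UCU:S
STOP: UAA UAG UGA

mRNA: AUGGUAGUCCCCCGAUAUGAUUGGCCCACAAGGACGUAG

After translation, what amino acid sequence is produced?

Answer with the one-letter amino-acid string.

start AUG at pos 0
pos 0: AUG -> M; peptide=M
pos 3: GUA -> V; peptide=MV
pos 6: GUC -> V; peptide=MVV
pos 9: CCC -> P; peptide=MVVP
pos 12: CGA -> R; peptide=MVVPR
pos 15: UAU -> Y; peptide=MVVPRY
pos 18: GAU -> D; peptide=MVVPRYD
pos 21: UGG -> W; peptide=MVVPRYDW
pos 24: CCC -> P; peptide=MVVPRYDWP
pos 27: ACA -> T; peptide=MVVPRYDWPT
pos 30: AGG -> R; peptide=MVVPRYDWPTR
pos 33: ACG -> T; peptide=MVVPRYDWPTRT
pos 36: UAG -> STOP

Answer: MVVPRYDWPTRT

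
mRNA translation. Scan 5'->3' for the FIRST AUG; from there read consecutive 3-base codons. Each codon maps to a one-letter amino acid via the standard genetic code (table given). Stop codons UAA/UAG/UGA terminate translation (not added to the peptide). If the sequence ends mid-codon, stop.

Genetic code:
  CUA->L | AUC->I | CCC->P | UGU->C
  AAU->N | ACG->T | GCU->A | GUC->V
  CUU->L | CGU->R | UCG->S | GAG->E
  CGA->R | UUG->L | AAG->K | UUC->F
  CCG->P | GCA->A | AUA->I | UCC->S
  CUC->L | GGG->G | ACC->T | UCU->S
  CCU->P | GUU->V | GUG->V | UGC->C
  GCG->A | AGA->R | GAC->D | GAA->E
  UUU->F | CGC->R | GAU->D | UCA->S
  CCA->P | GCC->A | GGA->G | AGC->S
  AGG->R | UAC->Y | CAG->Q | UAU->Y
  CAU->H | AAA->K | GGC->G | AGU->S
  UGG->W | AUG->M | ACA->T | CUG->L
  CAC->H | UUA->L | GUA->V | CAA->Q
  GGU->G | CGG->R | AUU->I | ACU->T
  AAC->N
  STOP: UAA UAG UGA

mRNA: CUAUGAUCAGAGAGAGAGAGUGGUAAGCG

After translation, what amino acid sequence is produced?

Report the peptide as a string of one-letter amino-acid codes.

Answer: MIREREW

Derivation:
start AUG at pos 2
pos 2: AUG -> M; peptide=M
pos 5: AUC -> I; peptide=MI
pos 8: AGA -> R; peptide=MIR
pos 11: GAG -> E; peptide=MIRE
pos 14: AGA -> R; peptide=MIRER
pos 17: GAG -> E; peptide=MIRERE
pos 20: UGG -> W; peptide=MIREREW
pos 23: UAA -> STOP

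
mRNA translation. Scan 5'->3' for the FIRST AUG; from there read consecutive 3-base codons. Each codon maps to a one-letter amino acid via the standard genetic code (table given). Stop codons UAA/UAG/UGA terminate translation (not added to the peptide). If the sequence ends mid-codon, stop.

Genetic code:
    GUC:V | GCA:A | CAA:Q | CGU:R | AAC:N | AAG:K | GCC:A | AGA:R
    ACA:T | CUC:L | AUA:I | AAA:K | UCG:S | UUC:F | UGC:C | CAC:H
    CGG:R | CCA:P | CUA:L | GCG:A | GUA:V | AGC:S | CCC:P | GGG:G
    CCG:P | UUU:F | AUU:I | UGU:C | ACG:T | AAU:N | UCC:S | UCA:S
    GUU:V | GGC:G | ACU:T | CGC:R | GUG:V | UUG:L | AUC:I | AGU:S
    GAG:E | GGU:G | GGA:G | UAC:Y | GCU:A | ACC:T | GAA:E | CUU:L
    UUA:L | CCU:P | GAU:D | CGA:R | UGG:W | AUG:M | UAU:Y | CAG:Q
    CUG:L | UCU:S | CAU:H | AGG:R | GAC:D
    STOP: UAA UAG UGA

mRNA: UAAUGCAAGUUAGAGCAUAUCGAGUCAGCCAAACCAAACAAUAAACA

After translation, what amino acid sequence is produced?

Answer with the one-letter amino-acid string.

start AUG at pos 2
pos 2: AUG -> M; peptide=M
pos 5: CAA -> Q; peptide=MQ
pos 8: GUU -> V; peptide=MQV
pos 11: AGA -> R; peptide=MQVR
pos 14: GCA -> A; peptide=MQVRA
pos 17: UAU -> Y; peptide=MQVRAY
pos 20: CGA -> R; peptide=MQVRAYR
pos 23: GUC -> V; peptide=MQVRAYRV
pos 26: AGC -> S; peptide=MQVRAYRVS
pos 29: CAA -> Q; peptide=MQVRAYRVSQ
pos 32: ACC -> T; peptide=MQVRAYRVSQT
pos 35: AAA -> K; peptide=MQVRAYRVSQTK
pos 38: CAA -> Q; peptide=MQVRAYRVSQTKQ
pos 41: UAA -> STOP

Answer: MQVRAYRVSQTKQ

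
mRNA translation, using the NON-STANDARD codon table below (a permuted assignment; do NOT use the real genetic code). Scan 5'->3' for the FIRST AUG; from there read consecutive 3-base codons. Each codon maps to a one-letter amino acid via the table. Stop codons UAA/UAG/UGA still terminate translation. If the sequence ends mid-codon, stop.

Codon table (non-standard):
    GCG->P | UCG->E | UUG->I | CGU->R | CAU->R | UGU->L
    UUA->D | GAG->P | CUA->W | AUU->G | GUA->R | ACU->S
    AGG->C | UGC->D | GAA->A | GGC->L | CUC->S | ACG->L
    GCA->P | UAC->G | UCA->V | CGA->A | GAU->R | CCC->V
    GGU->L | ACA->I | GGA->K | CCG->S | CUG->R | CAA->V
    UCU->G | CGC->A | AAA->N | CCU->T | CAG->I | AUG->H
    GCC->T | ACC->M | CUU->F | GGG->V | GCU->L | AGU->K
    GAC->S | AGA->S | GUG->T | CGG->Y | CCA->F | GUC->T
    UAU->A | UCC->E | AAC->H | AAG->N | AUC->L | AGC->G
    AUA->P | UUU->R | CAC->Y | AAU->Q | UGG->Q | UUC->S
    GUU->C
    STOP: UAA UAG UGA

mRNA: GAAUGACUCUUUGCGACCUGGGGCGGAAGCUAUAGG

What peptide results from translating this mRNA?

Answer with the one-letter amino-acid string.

Answer: HSFDSRVYNW

Derivation:
start AUG at pos 2
pos 2: AUG -> H; peptide=H
pos 5: ACU -> S; peptide=HS
pos 8: CUU -> F; peptide=HSF
pos 11: UGC -> D; peptide=HSFD
pos 14: GAC -> S; peptide=HSFDS
pos 17: CUG -> R; peptide=HSFDSR
pos 20: GGG -> V; peptide=HSFDSRV
pos 23: CGG -> Y; peptide=HSFDSRVY
pos 26: AAG -> N; peptide=HSFDSRVYN
pos 29: CUA -> W; peptide=HSFDSRVYNW
pos 32: UAG -> STOP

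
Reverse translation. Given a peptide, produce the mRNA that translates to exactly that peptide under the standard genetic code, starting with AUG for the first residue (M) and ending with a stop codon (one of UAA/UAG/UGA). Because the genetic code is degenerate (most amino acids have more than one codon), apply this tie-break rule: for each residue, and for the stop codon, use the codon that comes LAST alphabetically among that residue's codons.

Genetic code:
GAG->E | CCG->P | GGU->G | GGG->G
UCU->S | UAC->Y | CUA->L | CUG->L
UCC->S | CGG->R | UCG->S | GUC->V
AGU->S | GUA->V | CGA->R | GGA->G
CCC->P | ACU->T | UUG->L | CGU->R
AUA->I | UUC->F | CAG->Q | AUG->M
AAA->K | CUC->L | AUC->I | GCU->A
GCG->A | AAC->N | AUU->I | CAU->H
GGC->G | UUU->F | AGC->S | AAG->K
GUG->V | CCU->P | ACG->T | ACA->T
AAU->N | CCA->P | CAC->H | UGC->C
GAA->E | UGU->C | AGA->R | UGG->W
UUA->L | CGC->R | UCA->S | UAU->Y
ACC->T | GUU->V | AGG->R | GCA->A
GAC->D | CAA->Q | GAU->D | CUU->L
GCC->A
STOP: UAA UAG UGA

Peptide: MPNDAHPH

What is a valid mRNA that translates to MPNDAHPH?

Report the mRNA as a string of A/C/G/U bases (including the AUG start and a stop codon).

residue 1: M -> AUG (start codon)
residue 2: P codons sorted = CCA,CCC,CCG,CCU -> pick last = CCU
residue 3: N codons sorted = AAC,AAU -> pick last = AAU
residue 4: D codons sorted = GAC,GAU -> pick last = GAU
residue 5: A codons sorted = GCA,GCC,GCG,GCU -> pick last = GCU
residue 6: H codons sorted = CAC,CAU -> pick last = CAU
residue 7: P codons sorted = CCA,CCC,CCG,CCU -> pick last = CCU
residue 8: H codons sorted = CAC,CAU -> pick last = CAU
terminator: stop codons sorted = UAA,UAG,UGA -> pick last = UGA

Answer: mRNA: AUGCCUAAUGAUGCUCAUCCUCAUUGA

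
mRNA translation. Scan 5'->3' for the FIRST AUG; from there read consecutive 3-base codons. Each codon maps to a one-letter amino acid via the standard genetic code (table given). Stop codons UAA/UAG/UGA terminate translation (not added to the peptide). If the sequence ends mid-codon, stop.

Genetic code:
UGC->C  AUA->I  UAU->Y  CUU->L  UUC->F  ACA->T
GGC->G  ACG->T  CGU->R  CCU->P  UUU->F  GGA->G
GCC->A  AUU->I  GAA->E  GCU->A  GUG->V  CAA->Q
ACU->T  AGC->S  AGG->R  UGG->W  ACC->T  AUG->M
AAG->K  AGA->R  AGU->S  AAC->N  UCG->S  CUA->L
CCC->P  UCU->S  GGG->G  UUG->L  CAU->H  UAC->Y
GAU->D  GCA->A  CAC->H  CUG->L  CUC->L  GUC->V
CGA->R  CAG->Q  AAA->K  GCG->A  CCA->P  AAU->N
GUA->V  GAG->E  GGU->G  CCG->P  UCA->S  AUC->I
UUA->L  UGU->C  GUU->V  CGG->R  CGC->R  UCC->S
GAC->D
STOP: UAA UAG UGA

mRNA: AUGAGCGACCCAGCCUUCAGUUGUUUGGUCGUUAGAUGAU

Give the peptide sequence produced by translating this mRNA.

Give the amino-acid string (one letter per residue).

Answer: MSDPAFSCLVVR

Derivation:
start AUG at pos 0
pos 0: AUG -> M; peptide=M
pos 3: AGC -> S; peptide=MS
pos 6: GAC -> D; peptide=MSD
pos 9: CCA -> P; peptide=MSDP
pos 12: GCC -> A; peptide=MSDPA
pos 15: UUC -> F; peptide=MSDPAF
pos 18: AGU -> S; peptide=MSDPAFS
pos 21: UGU -> C; peptide=MSDPAFSC
pos 24: UUG -> L; peptide=MSDPAFSCL
pos 27: GUC -> V; peptide=MSDPAFSCLV
pos 30: GUU -> V; peptide=MSDPAFSCLVV
pos 33: AGA -> R; peptide=MSDPAFSCLVVR
pos 36: UGA -> STOP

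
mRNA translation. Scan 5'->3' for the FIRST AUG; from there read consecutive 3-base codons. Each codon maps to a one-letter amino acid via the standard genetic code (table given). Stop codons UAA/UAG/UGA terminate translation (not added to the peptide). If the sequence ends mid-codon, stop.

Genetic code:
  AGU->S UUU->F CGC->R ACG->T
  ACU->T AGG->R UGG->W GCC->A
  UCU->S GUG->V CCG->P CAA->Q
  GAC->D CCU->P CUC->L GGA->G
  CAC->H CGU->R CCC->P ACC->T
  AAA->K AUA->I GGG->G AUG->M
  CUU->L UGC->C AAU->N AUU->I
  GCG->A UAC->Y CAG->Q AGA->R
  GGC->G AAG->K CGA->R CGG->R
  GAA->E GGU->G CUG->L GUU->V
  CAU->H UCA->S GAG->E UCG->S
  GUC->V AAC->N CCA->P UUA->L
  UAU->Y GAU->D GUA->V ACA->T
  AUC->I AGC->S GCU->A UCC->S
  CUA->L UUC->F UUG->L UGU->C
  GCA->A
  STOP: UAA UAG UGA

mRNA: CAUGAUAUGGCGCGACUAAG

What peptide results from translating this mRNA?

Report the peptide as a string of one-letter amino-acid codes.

start AUG at pos 1
pos 1: AUG -> M; peptide=M
pos 4: AUA -> I; peptide=MI
pos 7: UGG -> W; peptide=MIW
pos 10: CGC -> R; peptide=MIWR
pos 13: GAC -> D; peptide=MIWRD
pos 16: UAA -> STOP

Answer: MIWRD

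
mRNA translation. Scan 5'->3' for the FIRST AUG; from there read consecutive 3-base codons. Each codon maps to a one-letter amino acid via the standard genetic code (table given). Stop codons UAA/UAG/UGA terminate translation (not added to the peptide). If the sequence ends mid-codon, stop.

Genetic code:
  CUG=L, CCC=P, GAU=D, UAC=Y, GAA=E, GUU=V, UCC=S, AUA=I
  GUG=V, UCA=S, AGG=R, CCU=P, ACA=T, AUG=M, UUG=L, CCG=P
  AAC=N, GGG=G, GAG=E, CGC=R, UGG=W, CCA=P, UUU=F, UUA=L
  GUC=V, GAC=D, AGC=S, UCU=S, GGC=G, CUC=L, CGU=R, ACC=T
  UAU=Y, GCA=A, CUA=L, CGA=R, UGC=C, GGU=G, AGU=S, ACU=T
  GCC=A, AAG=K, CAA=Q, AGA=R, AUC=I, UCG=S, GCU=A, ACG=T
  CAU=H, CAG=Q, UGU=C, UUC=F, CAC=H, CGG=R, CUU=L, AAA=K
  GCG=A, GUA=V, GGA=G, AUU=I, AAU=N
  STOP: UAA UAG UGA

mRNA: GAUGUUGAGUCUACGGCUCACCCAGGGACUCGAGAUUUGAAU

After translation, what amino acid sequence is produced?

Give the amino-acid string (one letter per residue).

Answer: MLSLRLTQGLEI

Derivation:
start AUG at pos 1
pos 1: AUG -> M; peptide=M
pos 4: UUG -> L; peptide=ML
pos 7: AGU -> S; peptide=MLS
pos 10: CUA -> L; peptide=MLSL
pos 13: CGG -> R; peptide=MLSLR
pos 16: CUC -> L; peptide=MLSLRL
pos 19: ACC -> T; peptide=MLSLRLT
pos 22: CAG -> Q; peptide=MLSLRLTQ
pos 25: GGA -> G; peptide=MLSLRLTQG
pos 28: CUC -> L; peptide=MLSLRLTQGL
pos 31: GAG -> E; peptide=MLSLRLTQGLE
pos 34: AUU -> I; peptide=MLSLRLTQGLEI
pos 37: UGA -> STOP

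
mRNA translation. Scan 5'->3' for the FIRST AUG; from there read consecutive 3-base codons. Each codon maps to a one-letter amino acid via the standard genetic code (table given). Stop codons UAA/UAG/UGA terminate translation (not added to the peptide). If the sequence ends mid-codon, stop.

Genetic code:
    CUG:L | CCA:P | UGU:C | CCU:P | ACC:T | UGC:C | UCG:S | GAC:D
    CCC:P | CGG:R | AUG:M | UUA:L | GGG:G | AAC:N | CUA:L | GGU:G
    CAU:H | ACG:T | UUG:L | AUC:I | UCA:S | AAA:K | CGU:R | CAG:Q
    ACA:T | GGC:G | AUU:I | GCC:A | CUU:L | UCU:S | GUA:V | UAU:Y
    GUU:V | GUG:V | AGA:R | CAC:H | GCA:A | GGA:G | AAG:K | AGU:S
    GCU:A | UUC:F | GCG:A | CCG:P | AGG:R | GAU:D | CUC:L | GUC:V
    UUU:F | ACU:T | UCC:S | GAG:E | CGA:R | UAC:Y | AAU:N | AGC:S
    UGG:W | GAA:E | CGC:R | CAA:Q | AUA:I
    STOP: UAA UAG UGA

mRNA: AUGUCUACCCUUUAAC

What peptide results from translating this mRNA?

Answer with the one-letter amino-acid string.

start AUG at pos 0
pos 0: AUG -> M; peptide=M
pos 3: UCU -> S; peptide=MS
pos 6: ACC -> T; peptide=MST
pos 9: CUU -> L; peptide=MSTL
pos 12: UAA -> STOP

Answer: MSTL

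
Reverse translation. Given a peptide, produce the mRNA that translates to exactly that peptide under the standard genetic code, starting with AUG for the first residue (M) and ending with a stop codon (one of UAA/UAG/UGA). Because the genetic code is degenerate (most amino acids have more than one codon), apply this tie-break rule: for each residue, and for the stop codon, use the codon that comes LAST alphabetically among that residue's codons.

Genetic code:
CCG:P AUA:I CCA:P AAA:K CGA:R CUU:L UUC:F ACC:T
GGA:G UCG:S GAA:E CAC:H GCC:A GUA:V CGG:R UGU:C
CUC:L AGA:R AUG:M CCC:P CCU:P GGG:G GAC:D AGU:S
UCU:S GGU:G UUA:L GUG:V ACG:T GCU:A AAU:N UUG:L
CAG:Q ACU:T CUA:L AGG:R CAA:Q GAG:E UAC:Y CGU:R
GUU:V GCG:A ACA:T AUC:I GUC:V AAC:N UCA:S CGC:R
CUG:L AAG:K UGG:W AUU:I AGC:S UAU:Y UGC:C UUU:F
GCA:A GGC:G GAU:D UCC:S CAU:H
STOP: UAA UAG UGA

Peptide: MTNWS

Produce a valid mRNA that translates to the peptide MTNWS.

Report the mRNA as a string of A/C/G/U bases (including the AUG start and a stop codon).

Answer: mRNA: AUGACUAAUUGGUCUUGA

Derivation:
residue 1: M -> AUG (start codon)
residue 2: T codons sorted = ACA,ACC,ACG,ACU -> pick last = ACU
residue 3: N codons sorted = AAC,AAU -> pick last = AAU
residue 4: W -> UGG (only codon)
residue 5: S codons sorted = AGC,AGU,UCA,UCC,UCG,UCU -> pick last = UCU
terminator: stop codons sorted = UAA,UAG,UGA -> pick last = UGA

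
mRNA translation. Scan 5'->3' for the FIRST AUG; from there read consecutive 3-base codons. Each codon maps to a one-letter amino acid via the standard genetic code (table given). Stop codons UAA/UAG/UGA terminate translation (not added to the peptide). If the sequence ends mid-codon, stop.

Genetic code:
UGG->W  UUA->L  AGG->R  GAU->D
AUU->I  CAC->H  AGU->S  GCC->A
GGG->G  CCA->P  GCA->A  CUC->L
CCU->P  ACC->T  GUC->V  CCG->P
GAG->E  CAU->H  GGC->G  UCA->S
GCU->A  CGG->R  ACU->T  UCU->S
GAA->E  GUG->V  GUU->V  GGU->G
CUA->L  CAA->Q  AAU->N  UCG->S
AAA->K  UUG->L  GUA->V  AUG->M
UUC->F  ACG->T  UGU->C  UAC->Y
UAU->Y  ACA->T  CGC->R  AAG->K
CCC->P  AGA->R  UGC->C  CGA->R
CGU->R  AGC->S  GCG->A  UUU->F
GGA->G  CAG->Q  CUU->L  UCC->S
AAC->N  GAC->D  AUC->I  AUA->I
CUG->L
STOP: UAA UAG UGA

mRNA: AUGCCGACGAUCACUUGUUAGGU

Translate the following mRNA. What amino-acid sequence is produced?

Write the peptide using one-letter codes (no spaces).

start AUG at pos 0
pos 0: AUG -> M; peptide=M
pos 3: CCG -> P; peptide=MP
pos 6: ACG -> T; peptide=MPT
pos 9: AUC -> I; peptide=MPTI
pos 12: ACU -> T; peptide=MPTIT
pos 15: UGU -> C; peptide=MPTITC
pos 18: UAG -> STOP

Answer: MPTITC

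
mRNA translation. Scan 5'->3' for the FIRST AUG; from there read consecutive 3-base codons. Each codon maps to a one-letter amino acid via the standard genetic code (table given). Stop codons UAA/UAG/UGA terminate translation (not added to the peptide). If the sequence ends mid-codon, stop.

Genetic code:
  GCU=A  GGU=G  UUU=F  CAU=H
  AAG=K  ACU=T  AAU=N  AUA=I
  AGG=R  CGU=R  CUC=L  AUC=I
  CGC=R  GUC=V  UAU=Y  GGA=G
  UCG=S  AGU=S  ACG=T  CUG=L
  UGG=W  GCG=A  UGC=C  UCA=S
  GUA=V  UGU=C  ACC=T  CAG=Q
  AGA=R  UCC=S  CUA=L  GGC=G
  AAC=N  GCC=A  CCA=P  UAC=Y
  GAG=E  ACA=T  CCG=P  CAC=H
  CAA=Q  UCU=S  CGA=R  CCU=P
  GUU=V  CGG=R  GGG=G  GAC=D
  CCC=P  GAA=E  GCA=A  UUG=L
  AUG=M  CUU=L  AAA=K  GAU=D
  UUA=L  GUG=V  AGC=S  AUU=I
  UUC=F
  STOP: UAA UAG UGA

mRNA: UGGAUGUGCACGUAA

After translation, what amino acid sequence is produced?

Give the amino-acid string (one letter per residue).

start AUG at pos 3
pos 3: AUG -> M; peptide=M
pos 6: UGC -> C; peptide=MC
pos 9: ACG -> T; peptide=MCT
pos 12: UAA -> STOP

Answer: MCT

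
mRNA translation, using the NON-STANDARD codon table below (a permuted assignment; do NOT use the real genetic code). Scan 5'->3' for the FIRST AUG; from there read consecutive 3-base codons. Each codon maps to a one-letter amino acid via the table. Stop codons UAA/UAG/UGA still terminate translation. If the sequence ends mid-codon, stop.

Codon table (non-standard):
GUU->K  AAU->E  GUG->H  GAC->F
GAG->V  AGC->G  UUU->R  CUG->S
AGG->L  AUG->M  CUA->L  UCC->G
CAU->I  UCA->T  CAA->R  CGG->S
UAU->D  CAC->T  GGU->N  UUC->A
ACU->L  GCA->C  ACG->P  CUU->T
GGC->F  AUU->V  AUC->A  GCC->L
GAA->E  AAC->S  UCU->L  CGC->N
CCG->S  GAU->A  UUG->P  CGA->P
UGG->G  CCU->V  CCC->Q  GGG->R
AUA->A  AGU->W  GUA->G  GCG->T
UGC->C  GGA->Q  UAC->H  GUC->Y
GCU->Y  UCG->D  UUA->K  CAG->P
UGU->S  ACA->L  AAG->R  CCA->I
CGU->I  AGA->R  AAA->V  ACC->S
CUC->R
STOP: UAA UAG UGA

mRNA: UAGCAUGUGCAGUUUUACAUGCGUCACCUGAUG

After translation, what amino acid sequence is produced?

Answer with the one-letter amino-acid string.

start AUG at pos 4
pos 4: AUG -> M; peptide=M
pos 7: UGC -> C; peptide=MC
pos 10: AGU -> W; peptide=MCW
pos 13: UUU -> R; peptide=MCWR
pos 16: ACA -> L; peptide=MCWRL
pos 19: UGC -> C; peptide=MCWRLC
pos 22: GUC -> Y; peptide=MCWRLCY
pos 25: ACC -> S; peptide=MCWRLCYS
pos 28: UGA -> STOP

Answer: MCWRLCYS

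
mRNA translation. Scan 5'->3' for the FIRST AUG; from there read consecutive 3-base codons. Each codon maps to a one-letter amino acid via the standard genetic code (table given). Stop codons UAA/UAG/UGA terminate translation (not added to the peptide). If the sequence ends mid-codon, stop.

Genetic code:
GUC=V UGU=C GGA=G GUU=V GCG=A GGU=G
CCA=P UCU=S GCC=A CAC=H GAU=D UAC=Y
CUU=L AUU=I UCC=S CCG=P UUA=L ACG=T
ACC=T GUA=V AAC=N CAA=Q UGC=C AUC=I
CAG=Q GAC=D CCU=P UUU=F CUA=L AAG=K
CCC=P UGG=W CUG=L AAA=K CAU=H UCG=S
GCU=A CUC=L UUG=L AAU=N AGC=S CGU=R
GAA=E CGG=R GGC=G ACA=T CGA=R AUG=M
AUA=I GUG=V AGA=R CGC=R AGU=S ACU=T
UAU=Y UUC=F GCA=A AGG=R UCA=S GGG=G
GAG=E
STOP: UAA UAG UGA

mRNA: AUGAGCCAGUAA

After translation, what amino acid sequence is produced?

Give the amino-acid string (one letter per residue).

Answer: MSQ

Derivation:
start AUG at pos 0
pos 0: AUG -> M; peptide=M
pos 3: AGC -> S; peptide=MS
pos 6: CAG -> Q; peptide=MSQ
pos 9: UAA -> STOP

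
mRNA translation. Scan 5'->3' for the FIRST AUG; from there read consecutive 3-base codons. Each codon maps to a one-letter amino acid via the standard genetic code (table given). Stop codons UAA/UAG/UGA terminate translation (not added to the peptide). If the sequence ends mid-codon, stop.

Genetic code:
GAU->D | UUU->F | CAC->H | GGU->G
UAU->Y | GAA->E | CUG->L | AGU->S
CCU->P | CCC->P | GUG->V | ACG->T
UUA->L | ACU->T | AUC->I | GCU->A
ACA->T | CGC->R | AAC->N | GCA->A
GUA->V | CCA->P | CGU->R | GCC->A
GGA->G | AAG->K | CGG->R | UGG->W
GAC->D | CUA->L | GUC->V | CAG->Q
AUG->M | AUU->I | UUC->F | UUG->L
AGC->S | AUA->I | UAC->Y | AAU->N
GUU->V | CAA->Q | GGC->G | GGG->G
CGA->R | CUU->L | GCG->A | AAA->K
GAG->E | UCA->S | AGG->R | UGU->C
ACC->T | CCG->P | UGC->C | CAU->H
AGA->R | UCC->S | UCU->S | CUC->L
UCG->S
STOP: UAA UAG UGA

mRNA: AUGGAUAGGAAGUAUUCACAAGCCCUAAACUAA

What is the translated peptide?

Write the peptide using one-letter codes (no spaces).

Answer: MDRKYSQALN

Derivation:
start AUG at pos 0
pos 0: AUG -> M; peptide=M
pos 3: GAU -> D; peptide=MD
pos 6: AGG -> R; peptide=MDR
pos 9: AAG -> K; peptide=MDRK
pos 12: UAU -> Y; peptide=MDRKY
pos 15: UCA -> S; peptide=MDRKYS
pos 18: CAA -> Q; peptide=MDRKYSQ
pos 21: GCC -> A; peptide=MDRKYSQA
pos 24: CUA -> L; peptide=MDRKYSQAL
pos 27: AAC -> N; peptide=MDRKYSQALN
pos 30: UAA -> STOP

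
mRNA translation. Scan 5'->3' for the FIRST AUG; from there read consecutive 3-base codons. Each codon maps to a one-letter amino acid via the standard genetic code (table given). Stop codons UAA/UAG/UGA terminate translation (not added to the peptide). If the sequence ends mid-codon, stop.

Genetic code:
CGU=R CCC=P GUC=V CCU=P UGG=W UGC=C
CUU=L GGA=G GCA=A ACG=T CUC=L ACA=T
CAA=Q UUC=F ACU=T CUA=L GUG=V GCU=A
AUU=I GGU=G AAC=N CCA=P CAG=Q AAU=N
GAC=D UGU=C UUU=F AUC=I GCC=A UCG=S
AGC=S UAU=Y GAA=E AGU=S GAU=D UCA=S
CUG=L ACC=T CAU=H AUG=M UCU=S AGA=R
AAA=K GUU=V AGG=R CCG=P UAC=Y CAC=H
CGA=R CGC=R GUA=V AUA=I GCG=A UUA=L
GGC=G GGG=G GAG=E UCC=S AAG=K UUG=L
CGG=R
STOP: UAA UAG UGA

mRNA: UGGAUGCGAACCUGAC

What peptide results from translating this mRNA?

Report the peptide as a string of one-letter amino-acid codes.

start AUG at pos 3
pos 3: AUG -> M; peptide=M
pos 6: CGA -> R; peptide=MR
pos 9: ACC -> T; peptide=MRT
pos 12: UGA -> STOP

Answer: MRT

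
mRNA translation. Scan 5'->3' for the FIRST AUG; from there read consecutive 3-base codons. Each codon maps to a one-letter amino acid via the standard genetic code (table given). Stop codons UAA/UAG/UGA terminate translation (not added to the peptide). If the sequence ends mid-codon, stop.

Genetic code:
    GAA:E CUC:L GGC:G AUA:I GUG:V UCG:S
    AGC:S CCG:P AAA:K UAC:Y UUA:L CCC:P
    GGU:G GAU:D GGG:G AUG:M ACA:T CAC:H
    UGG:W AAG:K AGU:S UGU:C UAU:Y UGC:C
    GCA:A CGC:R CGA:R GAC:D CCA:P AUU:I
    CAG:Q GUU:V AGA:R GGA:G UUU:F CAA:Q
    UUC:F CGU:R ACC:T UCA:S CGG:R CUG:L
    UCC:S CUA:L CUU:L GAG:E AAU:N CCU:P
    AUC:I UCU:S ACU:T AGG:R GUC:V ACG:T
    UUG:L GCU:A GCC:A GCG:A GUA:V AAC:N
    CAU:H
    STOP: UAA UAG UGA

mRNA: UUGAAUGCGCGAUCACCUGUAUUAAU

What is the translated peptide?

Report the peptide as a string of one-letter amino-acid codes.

start AUG at pos 4
pos 4: AUG -> M; peptide=M
pos 7: CGC -> R; peptide=MR
pos 10: GAU -> D; peptide=MRD
pos 13: CAC -> H; peptide=MRDH
pos 16: CUG -> L; peptide=MRDHL
pos 19: UAU -> Y; peptide=MRDHLY
pos 22: UAA -> STOP

Answer: MRDHLY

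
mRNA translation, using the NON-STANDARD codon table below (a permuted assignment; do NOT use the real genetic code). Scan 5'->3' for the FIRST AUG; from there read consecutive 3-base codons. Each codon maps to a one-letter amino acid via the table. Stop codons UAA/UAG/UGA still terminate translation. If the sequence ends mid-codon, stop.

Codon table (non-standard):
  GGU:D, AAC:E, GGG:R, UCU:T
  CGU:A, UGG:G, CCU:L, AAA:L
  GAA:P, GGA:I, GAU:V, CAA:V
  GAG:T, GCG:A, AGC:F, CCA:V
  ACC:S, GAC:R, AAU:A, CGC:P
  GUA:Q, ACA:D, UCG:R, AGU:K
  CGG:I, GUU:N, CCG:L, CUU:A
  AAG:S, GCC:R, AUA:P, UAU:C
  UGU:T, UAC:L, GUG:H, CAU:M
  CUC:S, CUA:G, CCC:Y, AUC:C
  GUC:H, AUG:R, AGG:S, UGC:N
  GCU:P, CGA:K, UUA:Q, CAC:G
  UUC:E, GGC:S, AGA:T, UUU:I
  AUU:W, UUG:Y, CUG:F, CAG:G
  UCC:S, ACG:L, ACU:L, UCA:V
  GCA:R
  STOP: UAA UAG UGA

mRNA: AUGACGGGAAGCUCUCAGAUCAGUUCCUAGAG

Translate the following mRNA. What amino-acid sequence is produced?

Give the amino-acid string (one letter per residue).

start AUG at pos 0
pos 0: AUG -> R; peptide=R
pos 3: ACG -> L; peptide=RL
pos 6: GGA -> I; peptide=RLI
pos 9: AGC -> F; peptide=RLIF
pos 12: UCU -> T; peptide=RLIFT
pos 15: CAG -> G; peptide=RLIFTG
pos 18: AUC -> C; peptide=RLIFTGC
pos 21: AGU -> K; peptide=RLIFTGCK
pos 24: UCC -> S; peptide=RLIFTGCKS
pos 27: UAG -> STOP

Answer: RLIFTGCKS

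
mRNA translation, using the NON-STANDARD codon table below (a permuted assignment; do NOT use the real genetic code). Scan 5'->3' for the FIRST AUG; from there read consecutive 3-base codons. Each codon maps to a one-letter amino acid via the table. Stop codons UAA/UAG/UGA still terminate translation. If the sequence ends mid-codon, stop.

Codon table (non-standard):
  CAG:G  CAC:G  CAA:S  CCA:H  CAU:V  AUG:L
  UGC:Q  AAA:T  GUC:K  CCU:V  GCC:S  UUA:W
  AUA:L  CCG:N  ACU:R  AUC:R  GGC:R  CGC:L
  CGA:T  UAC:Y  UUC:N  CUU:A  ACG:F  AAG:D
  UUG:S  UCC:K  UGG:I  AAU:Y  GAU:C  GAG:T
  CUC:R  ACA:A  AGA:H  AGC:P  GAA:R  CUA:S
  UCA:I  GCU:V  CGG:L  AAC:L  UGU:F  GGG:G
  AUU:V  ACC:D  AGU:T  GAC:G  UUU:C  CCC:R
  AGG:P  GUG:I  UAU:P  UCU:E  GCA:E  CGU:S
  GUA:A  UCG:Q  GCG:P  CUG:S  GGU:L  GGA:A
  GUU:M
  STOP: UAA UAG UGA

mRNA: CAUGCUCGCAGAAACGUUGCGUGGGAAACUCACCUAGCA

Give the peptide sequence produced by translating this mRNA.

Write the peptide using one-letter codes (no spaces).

Answer: LRERFSSGTRD

Derivation:
start AUG at pos 1
pos 1: AUG -> L; peptide=L
pos 4: CUC -> R; peptide=LR
pos 7: GCA -> E; peptide=LRE
pos 10: GAA -> R; peptide=LRER
pos 13: ACG -> F; peptide=LRERF
pos 16: UUG -> S; peptide=LRERFS
pos 19: CGU -> S; peptide=LRERFSS
pos 22: GGG -> G; peptide=LRERFSSG
pos 25: AAA -> T; peptide=LRERFSSGT
pos 28: CUC -> R; peptide=LRERFSSGTR
pos 31: ACC -> D; peptide=LRERFSSGTRD
pos 34: UAG -> STOP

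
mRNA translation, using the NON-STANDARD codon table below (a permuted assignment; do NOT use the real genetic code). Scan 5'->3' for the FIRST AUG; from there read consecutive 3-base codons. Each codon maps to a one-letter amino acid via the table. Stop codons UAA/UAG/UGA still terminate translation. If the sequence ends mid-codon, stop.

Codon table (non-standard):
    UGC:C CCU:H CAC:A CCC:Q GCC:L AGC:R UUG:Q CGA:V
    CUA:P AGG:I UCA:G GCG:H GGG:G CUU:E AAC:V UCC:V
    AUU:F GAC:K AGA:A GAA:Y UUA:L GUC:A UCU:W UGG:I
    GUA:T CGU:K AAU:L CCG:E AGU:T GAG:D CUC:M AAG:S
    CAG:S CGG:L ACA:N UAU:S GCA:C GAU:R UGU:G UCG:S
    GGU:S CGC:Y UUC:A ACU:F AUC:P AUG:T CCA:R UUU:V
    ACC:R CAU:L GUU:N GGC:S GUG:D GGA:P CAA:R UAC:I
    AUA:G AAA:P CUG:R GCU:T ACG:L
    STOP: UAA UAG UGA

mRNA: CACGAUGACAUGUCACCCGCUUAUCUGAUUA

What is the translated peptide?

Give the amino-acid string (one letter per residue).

start AUG at pos 4
pos 4: AUG -> T; peptide=T
pos 7: ACA -> N; peptide=TN
pos 10: UGU -> G; peptide=TNG
pos 13: CAC -> A; peptide=TNGA
pos 16: CCG -> E; peptide=TNGAE
pos 19: CUU -> E; peptide=TNGAEE
pos 22: AUC -> P; peptide=TNGAEEP
pos 25: UGA -> STOP

Answer: TNGAEEP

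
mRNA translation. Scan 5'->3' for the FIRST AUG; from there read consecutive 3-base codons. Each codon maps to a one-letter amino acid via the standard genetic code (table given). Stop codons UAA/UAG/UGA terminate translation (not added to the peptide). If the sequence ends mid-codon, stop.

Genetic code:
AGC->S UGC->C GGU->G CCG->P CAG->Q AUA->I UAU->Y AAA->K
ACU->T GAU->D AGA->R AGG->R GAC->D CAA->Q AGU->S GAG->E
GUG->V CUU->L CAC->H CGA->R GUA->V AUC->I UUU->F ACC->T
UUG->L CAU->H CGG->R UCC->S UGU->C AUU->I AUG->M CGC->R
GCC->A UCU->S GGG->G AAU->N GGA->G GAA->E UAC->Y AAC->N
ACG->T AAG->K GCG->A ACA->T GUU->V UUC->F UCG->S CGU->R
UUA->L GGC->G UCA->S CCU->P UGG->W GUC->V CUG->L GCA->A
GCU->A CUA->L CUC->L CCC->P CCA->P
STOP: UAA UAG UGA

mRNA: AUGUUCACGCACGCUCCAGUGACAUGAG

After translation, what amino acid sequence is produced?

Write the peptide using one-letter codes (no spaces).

start AUG at pos 0
pos 0: AUG -> M; peptide=M
pos 3: UUC -> F; peptide=MF
pos 6: ACG -> T; peptide=MFT
pos 9: CAC -> H; peptide=MFTH
pos 12: GCU -> A; peptide=MFTHA
pos 15: CCA -> P; peptide=MFTHAP
pos 18: GUG -> V; peptide=MFTHAPV
pos 21: ACA -> T; peptide=MFTHAPVT
pos 24: UGA -> STOP

Answer: MFTHAPVT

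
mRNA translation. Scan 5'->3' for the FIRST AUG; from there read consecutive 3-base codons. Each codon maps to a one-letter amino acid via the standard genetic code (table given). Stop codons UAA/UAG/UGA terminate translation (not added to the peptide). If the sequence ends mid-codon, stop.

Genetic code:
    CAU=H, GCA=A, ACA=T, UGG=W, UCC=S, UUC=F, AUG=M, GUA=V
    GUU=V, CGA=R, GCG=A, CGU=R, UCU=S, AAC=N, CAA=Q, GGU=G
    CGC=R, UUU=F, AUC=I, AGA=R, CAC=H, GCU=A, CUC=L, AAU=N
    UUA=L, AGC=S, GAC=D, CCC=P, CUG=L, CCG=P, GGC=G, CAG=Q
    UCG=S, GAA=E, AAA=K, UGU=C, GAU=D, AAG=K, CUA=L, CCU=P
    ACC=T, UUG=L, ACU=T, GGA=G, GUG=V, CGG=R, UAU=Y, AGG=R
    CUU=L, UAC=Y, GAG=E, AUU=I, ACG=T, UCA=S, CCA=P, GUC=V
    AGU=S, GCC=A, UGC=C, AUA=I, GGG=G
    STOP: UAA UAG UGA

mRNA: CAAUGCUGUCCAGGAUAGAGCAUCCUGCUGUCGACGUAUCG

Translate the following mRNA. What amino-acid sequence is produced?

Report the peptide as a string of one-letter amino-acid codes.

start AUG at pos 2
pos 2: AUG -> M; peptide=M
pos 5: CUG -> L; peptide=ML
pos 8: UCC -> S; peptide=MLS
pos 11: AGG -> R; peptide=MLSR
pos 14: AUA -> I; peptide=MLSRI
pos 17: GAG -> E; peptide=MLSRIE
pos 20: CAU -> H; peptide=MLSRIEH
pos 23: CCU -> P; peptide=MLSRIEHP
pos 26: GCU -> A; peptide=MLSRIEHPA
pos 29: GUC -> V; peptide=MLSRIEHPAV
pos 32: GAC -> D; peptide=MLSRIEHPAVD
pos 35: GUA -> V; peptide=MLSRIEHPAVDV
pos 38: UCG -> S; peptide=MLSRIEHPAVDVS
pos 41: only 0 nt remain (<3), stop (end of mRNA)

Answer: MLSRIEHPAVDVS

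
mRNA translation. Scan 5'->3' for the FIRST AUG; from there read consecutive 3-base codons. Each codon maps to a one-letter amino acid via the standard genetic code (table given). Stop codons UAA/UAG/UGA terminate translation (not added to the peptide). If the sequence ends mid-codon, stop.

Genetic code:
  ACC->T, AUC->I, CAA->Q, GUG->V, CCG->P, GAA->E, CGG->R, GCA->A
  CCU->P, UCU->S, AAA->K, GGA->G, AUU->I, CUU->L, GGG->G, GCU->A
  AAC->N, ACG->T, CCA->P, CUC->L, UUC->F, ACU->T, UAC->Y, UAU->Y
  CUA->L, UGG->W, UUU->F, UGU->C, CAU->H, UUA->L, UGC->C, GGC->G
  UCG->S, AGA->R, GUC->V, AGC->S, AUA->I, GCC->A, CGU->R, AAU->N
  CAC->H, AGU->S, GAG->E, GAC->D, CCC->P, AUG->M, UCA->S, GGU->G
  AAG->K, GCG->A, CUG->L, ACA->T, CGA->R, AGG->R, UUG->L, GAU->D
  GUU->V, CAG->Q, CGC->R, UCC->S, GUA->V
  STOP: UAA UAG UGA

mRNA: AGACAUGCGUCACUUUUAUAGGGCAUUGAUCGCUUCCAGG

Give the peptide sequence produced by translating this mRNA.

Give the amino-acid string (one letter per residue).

Answer: MRHFYRALIASR

Derivation:
start AUG at pos 4
pos 4: AUG -> M; peptide=M
pos 7: CGU -> R; peptide=MR
pos 10: CAC -> H; peptide=MRH
pos 13: UUU -> F; peptide=MRHF
pos 16: UAU -> Y; peptide=MRHFY
pos 19: AGG -> R; peptide=MRHFYR
pos 22: GCA -> A; peptide=MRHFYRA
pos 25: UUG -> L; peptide=MRHFYRAL
pos 28: AUC -> I; peptide=MRHFYRALI
pos 31: GCU -> A; peptide=MRHFYRALIA
pos 34: UCC -> S; peptide=MRHFYRALIAS
pos 37: AGG -> R; peptide=MRHFYRALIASR
pos 40: only 0 nt remain (<3), stop (end of mRNA)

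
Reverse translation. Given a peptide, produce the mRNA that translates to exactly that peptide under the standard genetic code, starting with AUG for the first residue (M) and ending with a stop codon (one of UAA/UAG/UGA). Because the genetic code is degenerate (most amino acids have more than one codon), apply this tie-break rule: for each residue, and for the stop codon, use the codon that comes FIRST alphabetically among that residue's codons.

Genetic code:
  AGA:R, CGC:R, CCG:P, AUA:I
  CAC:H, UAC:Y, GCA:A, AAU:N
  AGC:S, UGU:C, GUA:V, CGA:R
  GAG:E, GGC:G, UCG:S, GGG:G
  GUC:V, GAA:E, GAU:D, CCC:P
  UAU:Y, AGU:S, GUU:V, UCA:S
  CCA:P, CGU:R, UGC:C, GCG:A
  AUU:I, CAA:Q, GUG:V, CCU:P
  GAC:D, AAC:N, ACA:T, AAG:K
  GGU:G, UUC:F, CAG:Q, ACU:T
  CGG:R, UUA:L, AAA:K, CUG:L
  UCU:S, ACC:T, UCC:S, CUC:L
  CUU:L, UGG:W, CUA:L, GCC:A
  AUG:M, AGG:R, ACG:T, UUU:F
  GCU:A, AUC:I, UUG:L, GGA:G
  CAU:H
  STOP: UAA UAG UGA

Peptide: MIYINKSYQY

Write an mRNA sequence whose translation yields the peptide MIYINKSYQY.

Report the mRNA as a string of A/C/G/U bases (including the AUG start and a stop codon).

residue 1: M -> AUG (start codon)
residue 2: I codons sorted = AUA,AUC,AUU -> pick first = AUA
residue 3: Y codons sorted = UAC,UAU -> pick first = UAC
residue 4: I codons sorted = AUA,AUC,AUU -> pick first = AUA
residue 5: N codons sorted = AAC,AAU -> pick first = AAC
residue 6: K codons sorted = AAA,AAG -> pick first = AAA
residue 7: S codons sorted = AGC,AGU,UCA,UCC,UCG,UCU -> pick first = AGC
residue 8: Y codons sorted = UAC,UAU -> pick first = UAC
residue 9: Q codons sorted = CAA,CAG -> pick first = CAA
residue 10: Y codons sorted = UAC,UAU -> pick first = UAC
terminator: stop codons sorted = UAA,UAG,UGA -> pick first = UAA

Answer: mRNA: AUGAUAUACAUAAACAAAAGCUACCAAUACUAA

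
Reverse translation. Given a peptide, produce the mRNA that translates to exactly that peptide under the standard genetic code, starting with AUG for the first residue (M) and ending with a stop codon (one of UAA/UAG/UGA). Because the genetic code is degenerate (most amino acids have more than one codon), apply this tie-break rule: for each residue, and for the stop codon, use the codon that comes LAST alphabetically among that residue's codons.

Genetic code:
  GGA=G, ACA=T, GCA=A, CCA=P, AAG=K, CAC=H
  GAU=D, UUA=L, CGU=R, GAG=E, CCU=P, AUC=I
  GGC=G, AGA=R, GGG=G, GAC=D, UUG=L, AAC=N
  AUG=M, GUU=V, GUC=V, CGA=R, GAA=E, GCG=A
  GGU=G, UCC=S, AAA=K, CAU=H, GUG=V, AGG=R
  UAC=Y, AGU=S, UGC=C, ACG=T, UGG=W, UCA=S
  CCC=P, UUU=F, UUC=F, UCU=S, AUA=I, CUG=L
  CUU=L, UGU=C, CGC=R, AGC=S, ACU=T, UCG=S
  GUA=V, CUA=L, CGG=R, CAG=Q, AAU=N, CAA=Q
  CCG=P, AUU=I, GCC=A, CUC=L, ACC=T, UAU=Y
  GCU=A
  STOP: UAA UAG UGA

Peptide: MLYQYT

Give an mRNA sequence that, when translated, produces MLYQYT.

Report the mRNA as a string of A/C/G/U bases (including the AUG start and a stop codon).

Answer: mRNA: AUGUUGUAUCAGUAUACUUGA

Derivation:
residue 1: M -> AUG (start codon)
residue 2: L codons sorted = CUA,CUC,CUG,CUU,UUA,UUG -> pick last = UUG
residue 3: Y codons sorted = UAC,UAU -> pick last = UAU
residue 4: Q codons sorted = CAA,CAG -> pick last = CAG
residue 5: Y codons sorted = UAC,UAU -> pick last = UAU
residue 6: T codons sorted = ACA,ACC,ACG,ACU -> pick last = ACU
terminator: stop codons sorted = UAA,UAG,UGA -> pick last = UGA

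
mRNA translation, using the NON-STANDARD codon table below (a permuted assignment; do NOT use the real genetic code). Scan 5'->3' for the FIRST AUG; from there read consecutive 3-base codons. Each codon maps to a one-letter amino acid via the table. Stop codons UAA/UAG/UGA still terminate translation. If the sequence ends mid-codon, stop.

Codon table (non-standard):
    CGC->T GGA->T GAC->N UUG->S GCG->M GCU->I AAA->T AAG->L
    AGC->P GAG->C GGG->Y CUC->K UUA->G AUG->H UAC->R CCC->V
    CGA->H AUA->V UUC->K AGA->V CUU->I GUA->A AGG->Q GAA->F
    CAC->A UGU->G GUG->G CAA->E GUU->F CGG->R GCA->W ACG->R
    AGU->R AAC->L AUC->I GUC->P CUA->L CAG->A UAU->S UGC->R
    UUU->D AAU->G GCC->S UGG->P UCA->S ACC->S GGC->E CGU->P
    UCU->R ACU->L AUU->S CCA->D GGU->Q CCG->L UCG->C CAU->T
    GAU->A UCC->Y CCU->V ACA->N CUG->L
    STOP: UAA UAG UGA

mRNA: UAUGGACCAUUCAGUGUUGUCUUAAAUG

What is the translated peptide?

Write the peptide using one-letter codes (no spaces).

Answer: HNTSGSR

Derivation:
start AUG at pos 1
pos 1: AUG -> H; peptide=H
pos 4: GAC -> N; peptide=HN
pos 7: CAU -> T; peptide=HNT
pos 10: UCA -> S; peptide=HNTS
pos 13: GUG -> G; peptide=HNTSG
pos 16: UUG -> S; peptide=HNTSGS
pos 19: UCU -> R; peptide=HNTSGSR
pos 22: UAA -> STOP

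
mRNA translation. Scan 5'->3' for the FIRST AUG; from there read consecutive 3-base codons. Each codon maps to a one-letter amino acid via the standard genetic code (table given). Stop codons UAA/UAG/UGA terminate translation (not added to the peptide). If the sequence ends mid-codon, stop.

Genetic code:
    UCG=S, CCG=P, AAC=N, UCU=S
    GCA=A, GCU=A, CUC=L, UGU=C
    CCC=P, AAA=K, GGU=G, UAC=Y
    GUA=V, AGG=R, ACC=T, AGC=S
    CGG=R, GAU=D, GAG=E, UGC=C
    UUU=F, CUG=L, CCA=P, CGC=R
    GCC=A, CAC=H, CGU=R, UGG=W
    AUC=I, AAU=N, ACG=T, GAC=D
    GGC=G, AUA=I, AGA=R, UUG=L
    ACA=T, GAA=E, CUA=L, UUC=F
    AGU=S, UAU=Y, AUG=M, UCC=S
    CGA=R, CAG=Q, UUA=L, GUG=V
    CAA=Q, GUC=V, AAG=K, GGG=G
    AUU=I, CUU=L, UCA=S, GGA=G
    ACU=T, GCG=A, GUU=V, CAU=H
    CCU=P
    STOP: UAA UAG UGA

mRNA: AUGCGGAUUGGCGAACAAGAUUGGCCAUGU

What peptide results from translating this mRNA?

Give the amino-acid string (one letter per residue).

start AUG at pos 0
pos 0: AUG -> M; peptide=M
pos 3: CGG -> R; peptide=MR
pos 6: AUU -> I; peptide=MRI
pos 9: GGC -> G; peptide=MRIG
pos 12: GAA -> E; peptide=MRIGE
pos 15: CAA -> Q; peptide=MRIGEQ
pos 18: GAU -> D; peptide=MRIGEQD
pos 21: UGG -> W; peptide=MRIGEQDW
pos 24: CCA -> P; peptide=MRIGEQDWP
pos 27: UGU -> C; peptide=MRIGEQDWPC
pos 30: only 0 nt remain (<3), stop (end of mRNA)

Answer: MRIGEQDWPC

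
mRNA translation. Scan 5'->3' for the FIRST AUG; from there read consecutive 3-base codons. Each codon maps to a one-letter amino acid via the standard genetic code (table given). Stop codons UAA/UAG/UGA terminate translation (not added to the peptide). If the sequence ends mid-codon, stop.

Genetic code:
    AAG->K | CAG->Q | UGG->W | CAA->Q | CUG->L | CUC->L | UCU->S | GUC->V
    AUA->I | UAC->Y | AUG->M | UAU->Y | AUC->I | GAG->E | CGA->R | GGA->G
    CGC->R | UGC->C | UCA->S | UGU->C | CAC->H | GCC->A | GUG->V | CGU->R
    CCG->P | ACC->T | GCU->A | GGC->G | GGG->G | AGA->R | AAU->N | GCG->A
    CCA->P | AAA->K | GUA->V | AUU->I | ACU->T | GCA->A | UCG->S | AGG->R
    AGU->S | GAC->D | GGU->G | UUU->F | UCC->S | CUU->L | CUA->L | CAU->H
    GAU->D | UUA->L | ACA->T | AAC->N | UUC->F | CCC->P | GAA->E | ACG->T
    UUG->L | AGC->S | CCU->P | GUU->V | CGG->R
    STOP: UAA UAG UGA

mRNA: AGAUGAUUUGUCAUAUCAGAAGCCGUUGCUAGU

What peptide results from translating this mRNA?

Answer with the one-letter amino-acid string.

start AUG at pos 2
pos 2: AUG -> M; peptide=M
pos 5: AUU -> I; peptide=MI
pos 8: UGU -> C; peptide=MIC
pos 11: CAU -> H; peptide=MICH
pos 14: AUC -> I; peptide=MICHI
pos 17: AGA -> R; peptide=MICHIR
pos 20: AGC -> S; peptide=MICHIRS
pos 23: CGU -> R; peptide=MICHIRSR
pos 26: UGC -> C; peptide=MICHIRSRC
pos 29: UAG -> STOP

Answer: MICHIRSRC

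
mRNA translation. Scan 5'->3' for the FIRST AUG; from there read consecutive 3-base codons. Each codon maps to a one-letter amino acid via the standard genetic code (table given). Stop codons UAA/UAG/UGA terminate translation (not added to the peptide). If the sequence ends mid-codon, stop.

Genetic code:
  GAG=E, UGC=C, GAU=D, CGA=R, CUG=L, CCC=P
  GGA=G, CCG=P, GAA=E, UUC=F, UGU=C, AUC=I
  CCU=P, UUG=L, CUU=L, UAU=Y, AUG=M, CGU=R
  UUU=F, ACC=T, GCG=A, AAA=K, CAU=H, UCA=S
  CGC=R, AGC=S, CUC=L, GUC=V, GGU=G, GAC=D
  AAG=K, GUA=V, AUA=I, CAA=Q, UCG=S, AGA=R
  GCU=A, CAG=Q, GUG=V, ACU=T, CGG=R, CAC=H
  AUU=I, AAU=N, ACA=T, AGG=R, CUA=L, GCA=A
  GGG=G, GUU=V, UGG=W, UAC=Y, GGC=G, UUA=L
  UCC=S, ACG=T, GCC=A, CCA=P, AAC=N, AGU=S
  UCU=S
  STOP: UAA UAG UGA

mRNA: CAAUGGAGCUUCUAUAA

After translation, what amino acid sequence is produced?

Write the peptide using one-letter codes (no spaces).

start AUG at pos 2
pos 2: AUG -> M; peptide=M
pos 5: GAG -> E; peptide=ME
pos 8: CUU -> L; peptide=MEL
pos 11: CUA -> L; peptide=MELL
pos 14: UAA -> STOP

Answer: MELL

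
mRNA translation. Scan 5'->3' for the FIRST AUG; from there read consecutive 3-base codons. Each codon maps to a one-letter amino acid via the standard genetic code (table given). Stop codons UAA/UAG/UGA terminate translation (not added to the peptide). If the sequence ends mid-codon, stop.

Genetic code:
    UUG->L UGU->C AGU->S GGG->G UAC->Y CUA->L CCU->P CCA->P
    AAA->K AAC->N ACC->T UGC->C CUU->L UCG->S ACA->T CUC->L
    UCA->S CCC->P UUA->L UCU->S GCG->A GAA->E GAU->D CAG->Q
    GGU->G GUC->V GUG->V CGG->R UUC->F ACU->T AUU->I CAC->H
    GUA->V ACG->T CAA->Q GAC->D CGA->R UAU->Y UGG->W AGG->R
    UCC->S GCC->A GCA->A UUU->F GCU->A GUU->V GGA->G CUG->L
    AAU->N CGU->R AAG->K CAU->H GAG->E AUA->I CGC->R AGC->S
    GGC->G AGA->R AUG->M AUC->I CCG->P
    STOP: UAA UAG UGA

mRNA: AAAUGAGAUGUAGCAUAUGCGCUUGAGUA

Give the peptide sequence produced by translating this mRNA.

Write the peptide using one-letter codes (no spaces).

start AUG at pos 2
pos 2: AUG -> M; peptide=M
pos 5: AGA -> R; peptide=MR
pos 8: UGU -> C; peptide=MRC
pos 11: AGC -> S; peptide=MRCS
pos 14: AUA -> I; peptide=MRCSI
pos 17: UGC -> C; peptide=MRCSIC
pos 20: GCU -> A; peptide=MRCSICA
pos 23: UGA -> STOP

Answer: MRCSICA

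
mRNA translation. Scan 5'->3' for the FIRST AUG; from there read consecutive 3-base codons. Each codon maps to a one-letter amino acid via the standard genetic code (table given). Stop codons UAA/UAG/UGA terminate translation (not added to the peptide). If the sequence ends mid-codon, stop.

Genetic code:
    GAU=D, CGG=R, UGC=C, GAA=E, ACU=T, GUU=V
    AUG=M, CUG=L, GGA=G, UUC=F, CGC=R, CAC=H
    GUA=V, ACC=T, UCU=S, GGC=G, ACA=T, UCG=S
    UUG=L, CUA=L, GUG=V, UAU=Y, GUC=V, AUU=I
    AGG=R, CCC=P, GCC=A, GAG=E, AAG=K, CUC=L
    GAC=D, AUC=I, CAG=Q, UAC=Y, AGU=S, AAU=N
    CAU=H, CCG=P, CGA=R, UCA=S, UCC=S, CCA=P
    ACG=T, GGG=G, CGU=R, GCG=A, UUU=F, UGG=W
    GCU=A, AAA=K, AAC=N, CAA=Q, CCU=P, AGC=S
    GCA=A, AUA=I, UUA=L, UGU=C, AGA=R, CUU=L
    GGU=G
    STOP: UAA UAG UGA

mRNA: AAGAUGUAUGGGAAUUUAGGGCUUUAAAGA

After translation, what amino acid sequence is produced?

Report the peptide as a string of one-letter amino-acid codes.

Answer: MYGNLGL

Derivation:
start AUG at pos 3
pos 3: AUG -> M; peptide=M
pos 6: UAU -> Y; peptide=MY
pos 9: GGG -> G; peptide=MYG
pos 12: AAU -> N; peptide=MYGN
pos 15: UUA -> L; peptide=MYGNL
pos 18: GGG -> G; peptide=MYGNLG
pos 21: CUU -> L; peptide=MYGNLGL
pos 24: UAA -> STOP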